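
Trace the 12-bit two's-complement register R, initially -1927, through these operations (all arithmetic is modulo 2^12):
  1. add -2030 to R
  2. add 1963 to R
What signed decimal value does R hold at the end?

-1994

Start: R = -1927 = 100001111001.
R = -1927 + (-2030) = -3957; wraps to 139 = 000010001011
R = 139 + 1963 = 2102; wraps to -1994 = 100000110110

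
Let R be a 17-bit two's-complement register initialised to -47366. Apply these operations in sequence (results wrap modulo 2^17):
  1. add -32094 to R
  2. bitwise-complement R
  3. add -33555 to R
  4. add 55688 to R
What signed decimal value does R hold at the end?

Start: R = -47366 = 10100011011111010.
R = -47366 + (-32094) = -79460; wraps to 51612 = 01100100110011100
R = NOT 01100100110011100 = 10011011001100011 = -51613
R = -51613 + (-33555) = -85168; wraps to 45904 = 01011001101010000
R = 45904 + 55688 = 101592; wraps to -29480 = 11000110011011000

-29480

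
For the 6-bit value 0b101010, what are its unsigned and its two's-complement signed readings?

unsigned = 42, signed = -22

Unsigned: 101010 = 42.
Signed: MSB=1 → 42 − 64 = -22.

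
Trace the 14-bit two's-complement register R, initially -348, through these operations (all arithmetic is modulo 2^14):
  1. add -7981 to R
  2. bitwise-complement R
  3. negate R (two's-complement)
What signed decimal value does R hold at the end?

8056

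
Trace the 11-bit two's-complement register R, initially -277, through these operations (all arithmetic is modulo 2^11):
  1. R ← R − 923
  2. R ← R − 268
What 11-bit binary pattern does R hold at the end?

Start: R = -277 = 11011101011.
R = -277 − 923 = -1200; wraps to 848 = 01101010000
R = 848 − 268 = 580 = 01001000100

01001000100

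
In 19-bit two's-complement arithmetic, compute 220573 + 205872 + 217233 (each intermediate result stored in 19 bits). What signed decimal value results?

119390

220573 + 205872 = 426445 → wraps to -97843 (1101000000111001101)
-97843 + 217233 = 119390 (0011101001001011110)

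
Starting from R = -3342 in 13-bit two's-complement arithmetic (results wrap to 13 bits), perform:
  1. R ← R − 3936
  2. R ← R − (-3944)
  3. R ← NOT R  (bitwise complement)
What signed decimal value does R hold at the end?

3333

Start: R = -3342 = 1001011110010.
R = -3342 − 3936 = -7278; wraps to 914 = 0001110010010
R = 914 − (-3944) = 4858; wraps to -3334 = 1001011111010
R = NOT 1001011111010 = 0110100000101 = 3333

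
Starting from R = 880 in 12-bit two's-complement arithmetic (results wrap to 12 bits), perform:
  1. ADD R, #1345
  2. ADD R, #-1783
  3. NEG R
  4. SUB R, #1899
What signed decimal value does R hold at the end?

Start: R = 880 = 001101110000.
R = 880 + 1345 = 2225; wraps to -1871 = 100010110001
R = -1871 + (-1783) = -3654; wraps to 442 = 000110111010
R = −(442) = -442 = 111001000110
R = -442 − 1899 = -2341; wraps to 1755 = 011011011011

1755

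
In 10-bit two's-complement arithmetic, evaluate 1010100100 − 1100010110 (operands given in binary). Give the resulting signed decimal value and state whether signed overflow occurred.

-114; no overflow

1010100100 = -348 (signed)
1100010110 = -234 (signed)
Subtract via negate-and-add: invert 1100010110 + 1 = 0011101010 (i.e. 234).
  1010100100
+ 0011101010
= 1110001110
Result 1110001110: MSB = 1 → 910 − 1024 = -114.
Addends (after negating the subtrahend) have opposite signs, so signed overflow cannot occur.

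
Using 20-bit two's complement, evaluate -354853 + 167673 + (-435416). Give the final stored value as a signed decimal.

425980

-354853 + 167673 = -187180 (11010010010011010100)
-187180 + (-435416) = -622596 → wraps to 425980 (01100111111111111100)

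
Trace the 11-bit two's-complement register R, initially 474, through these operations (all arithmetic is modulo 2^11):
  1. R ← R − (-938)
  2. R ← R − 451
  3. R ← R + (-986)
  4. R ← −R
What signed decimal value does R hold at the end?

Start: R = 474 = 00111011010.
R = 474 − (-938) = 1412; wraps to -636 = 10110000100
R = -636 − 451 = -1087; wraps to 961 = 01111000001
R = 961 + (-986) = -25 = 11111100111
R = −(-25) = 25 = 00000011001

25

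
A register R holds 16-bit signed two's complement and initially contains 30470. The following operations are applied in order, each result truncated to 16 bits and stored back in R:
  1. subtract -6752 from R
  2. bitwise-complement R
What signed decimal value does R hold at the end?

Start: R = 30470 = 0111011100000110.
R = 30470 − (-6752) = 37222; wraps to -28314 = 1001000101100110
R = NOT 1001000101100110 = 0110111010011001 = 28313

28313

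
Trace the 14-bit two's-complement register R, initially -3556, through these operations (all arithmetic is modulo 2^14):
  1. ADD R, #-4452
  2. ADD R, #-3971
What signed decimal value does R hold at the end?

4405

Start: R = -3556 = 11001000011100.
R = -3556 + (-4452) = -8008 = 10000010111000
R = -8008 + (-3971) = -11979; wraps to 4405 = 01000100110101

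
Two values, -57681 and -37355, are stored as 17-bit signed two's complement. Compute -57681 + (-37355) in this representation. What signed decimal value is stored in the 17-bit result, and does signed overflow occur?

36036; overflow

-57681 → 10001111010101111
-37355 → 10110111000010101
  10001111010101111
+ 10110111000010101
= 01000110011000100  (discard carry-out 1)
Result 01000110011000100: MSB = 0 → value 36036.
Both addends are negative but the stored result is non-negative: signed overflow. The true value -57681 + (-37355) = -95036 lies outside [-65536, 65535].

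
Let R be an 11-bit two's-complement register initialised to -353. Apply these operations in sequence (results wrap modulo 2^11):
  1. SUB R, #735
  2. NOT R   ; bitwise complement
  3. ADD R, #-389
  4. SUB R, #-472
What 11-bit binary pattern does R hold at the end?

Start: R = -353 = 11010011111.
R = -353 − 735 = -1088; wraps to 960 = 01111000000
R = NOT 01111000000 = 10000111111 = -961
R = -961 + (-389) = -1350; wraps to 698 = 01010111010
R = 698 − (-472) = 1170; wraps to -878 = 10010010010

10010010010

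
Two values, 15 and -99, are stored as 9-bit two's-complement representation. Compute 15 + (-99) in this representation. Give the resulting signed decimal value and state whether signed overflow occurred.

-84; no overflow

15 → 000001111
-99 → 110011101
  000001111
+ 110011101
= 110101100
Result 110101100: MSB = 1 → 428 − 512 = -84.
Addends have opposite signs, so signed overflow cannot occur.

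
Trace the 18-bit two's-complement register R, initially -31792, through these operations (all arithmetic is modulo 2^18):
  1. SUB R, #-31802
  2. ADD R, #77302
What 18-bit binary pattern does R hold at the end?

Start: R = -31792 = 111000001111010000.
R = -31792 − (-31802) = 10 = 000000000000001010
R = 10 + 77302 = 77312 = 010010111000000000

010010111000000000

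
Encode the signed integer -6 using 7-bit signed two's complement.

|-6| = 6 = 0000110 in 7 bits.
Invert the bits: 1111001. Add 1: 1111010.

1111010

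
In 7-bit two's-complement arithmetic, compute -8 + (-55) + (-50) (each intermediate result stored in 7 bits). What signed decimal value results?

-8 + (-55) = -63 (1000001)
-63 + (-50) = -113 → wraps to 15 (0001111)

15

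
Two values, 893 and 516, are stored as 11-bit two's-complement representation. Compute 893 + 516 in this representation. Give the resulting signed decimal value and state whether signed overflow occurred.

-639; overflow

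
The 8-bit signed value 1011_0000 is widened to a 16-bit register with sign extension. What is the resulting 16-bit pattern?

MSB of 10110000 is 1; replicate it into the new high bits.
11111111|10110000 → 1111111110110000 (still -80).

1111111110110000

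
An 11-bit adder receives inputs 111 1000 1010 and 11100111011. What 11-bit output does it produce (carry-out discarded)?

  11110001010
+ 11100111011
= 11011000101  (discard carry-out 1)

11011000101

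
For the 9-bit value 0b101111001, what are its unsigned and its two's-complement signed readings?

unsigned = 377, signed = -135

Unsigned: 101111001 = 377.
Signed: MSB=1 → 377 − 512 = -135.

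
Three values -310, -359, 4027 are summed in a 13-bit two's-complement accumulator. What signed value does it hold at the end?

-310 + (-359) = -669 (1110101100011)
-669 + 4027 = 3358 (0110100011110)

3358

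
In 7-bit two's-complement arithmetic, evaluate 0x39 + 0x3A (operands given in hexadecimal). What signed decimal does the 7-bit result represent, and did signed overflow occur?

-13; overflow

0x39 = 0111001 = 57 (signed)
0x3A = 0111010 = 58 (signed)
  0111001
+ 0111010
= 1110011
Result 1110011: MSB = 1 → 115 − 128 = -13.
Both addends are non-negative but the stored result is negative: signed overflow. The true value 57 + 58 = 115 lies outside [-64, 63].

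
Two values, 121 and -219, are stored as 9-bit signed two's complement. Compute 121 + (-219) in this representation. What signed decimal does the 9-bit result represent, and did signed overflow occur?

-98; no overflow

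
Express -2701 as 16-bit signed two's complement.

|-2701| = 2701 = 0000101010001101 in 16 bits.
Invert the bits: 1111010101110010. Add 1: 1111010101110011.

1111010101110011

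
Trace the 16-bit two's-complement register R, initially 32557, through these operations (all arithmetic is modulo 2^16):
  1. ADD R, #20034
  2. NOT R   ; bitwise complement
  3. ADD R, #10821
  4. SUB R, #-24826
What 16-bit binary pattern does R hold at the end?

1011110111001111

Start: R = 32557 = 0111111100101101.
R = 32557 + 20034 = 52591; wraps to -12945 = 1100110101101111
R = NOT 1100110101101111 = 0011001010010000 = 12944
R = 12944 + 10821 = 23765 = 0101110011010101
R = 23765 − (-24826) = 48591; wraps to -16945 = 1011110111001111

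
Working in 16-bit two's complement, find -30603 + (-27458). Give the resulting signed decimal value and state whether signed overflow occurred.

7475; overflow

-30603 → 1000100001110101
-27458 → 1001010010111110
  1000100001110101
+ 1001010010111110
= 0001110100110011  (discard carry-out 1)
Result 0001110100110011: MSB = 0 → value 7475.
Both addends are negative but the stored result is non-negative: signed overflow. The true value -30603 + (-27458) = -58061 lies outside [-32768, 32767].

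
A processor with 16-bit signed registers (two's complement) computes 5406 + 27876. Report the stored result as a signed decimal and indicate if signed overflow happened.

5406 → 0001010100011110
27876 → 0110110011100100
  0001010100011110
+ 0110110011100100
= 1000001000000010
Result 1000001000000010: MSB = 1 → 33282 − 65536 = -32254.
Both addends are non-negative but the stored result is negative: signed overflow. The true value 5406 + 27876 = 33282 lies outside [-32768, 32767].

-32254; overflow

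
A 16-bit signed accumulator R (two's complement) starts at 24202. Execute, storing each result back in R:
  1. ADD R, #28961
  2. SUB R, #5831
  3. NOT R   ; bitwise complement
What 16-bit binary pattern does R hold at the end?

0100011100011011

Start: R = 24202 = 0101111010001010.
R = 24202 + 28961 = 53163; wraps to -12373 = 1100111110101011
R = -12373 − 5831 = -18204 = 1011100011100100
R = NOT 1011100011100100 = 0100011100011011 = 18203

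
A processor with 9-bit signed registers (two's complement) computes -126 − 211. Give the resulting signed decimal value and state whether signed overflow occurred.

175; overflow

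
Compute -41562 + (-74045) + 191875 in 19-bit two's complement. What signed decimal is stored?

76268

-41562 + (-74045) = -115607 (1100011110001101001)
-115607 + 191875 = 76268 (0010010100111101100)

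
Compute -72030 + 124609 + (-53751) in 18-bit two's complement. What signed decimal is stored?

-1172

-72030 + 124609 = 52579 (001100110101100011)
52579 + (-53751) = -1172 (111111101101101100)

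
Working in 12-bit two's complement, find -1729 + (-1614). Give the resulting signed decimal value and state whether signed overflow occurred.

753; overflow

-1729 → 100100111111
-1614 → 100110110010
  100100111111
+ 100110110010
= 001011110001  (discard carry-out 1)
Result 001011110001: MSB = 0 → value 753.
Both addends are negative but the stored result is non-negative: signed overflow. The true value -1729 + (-1614) = -3343 lies outside [-2048, 2047].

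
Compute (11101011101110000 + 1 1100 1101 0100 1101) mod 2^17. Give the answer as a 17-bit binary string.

  11101011101110000
+ 11100110101001101
= 11010010010111101  (discard carry-out 1)

11010010010111101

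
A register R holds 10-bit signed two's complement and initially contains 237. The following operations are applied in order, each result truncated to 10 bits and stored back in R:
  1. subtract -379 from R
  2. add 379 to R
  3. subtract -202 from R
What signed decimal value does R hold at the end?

173

Start: R = 237 = 0011101101.
R = 237 − (-379) = 616; wraps to -408 = 1001101000
R = -408 + 379 = -29 = 1111100011
R = -29 − (-202) = 173 = 0010101101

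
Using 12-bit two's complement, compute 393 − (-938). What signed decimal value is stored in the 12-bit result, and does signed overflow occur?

1331; no overflow

393 → 000110001001
-938 → 110001010110
Subtract via negate-and-add: invert 110001010110 + 1 = 001110101010 (i.e. 938).
  000110001001
+ 001110101010
= 010100110011
Result 010100110011: MSB = 0 → value 1331.
Both addends (after negating the subtrahend) are non-negative and so is the stored result: no signed overflow.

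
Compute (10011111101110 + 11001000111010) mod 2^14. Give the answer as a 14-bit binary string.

01101000101000

  10011111101110
+ 11001000111010
= 01101000101000  (discard carry-out 1)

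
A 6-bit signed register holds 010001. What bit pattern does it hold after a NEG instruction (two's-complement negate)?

Invert: 101110. Add 1: 101111.
Check: 010001 = 17, 101111 = -17.

101111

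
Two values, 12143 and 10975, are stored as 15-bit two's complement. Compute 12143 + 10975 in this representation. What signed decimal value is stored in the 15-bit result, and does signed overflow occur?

-9650; overflow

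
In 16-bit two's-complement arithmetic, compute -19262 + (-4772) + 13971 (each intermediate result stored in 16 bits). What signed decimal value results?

-19262 + (-4772) = -24034 (1010001000011110)
-24034 + 13971 = -10063 (1101100010110001)

-10063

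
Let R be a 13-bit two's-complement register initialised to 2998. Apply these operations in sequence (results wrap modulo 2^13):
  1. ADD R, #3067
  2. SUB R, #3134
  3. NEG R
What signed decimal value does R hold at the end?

Start: R = 2998 = 0101110110110.
R = 2998 + 3067 = 6065; wraps to -2127 = 1011110110001
R = -2127 − 3134 = -5261; wraps to 2931 = 0101101110011
R = −(2931) = -2931 = 1010010001101

-2931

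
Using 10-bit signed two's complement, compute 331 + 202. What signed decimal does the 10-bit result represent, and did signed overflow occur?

-491; overflow

331 → 0101001011
202 → 0011001010
  0101001011
+ 0011001010
= 1000010101
Result 1000010101: MSB = 1 → 533 − 1024 = -491.
Both addends are non-negative but the stored result is negative: signed overflow. The true value 331 + 202 = 533 lies outside [-512, 511].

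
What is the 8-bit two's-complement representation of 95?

01011111

95 is non-negative, so write it directly in 8 bits: 01011111.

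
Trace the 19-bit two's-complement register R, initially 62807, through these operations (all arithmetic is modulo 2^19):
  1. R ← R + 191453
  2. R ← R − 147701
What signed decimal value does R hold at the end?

106559

Start: R = 62807 = 0001111010101010111.
R = 62807 + 191453 = 254260 = 0111110000100110100
R = 254260 − 147701 = 106559 = 0011010000000111111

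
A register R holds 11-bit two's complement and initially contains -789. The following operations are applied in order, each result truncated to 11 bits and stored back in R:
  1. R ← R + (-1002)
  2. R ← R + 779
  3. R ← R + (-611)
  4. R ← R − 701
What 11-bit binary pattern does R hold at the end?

Start: R = -789 = 10011101011.
R = -789 + (-1002) = -1791; wraps to 257 = 00100000001
R = 257 + 779 = 1036; wraps to -1012 = 10000001100
R = -1012 + (-611) = -1623; wraps to 425 = 00110101001
R = 425 − 701 = -276 = 11011101100

11011101100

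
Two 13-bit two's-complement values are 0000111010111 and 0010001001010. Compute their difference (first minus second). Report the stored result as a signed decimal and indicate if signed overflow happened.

0000111010111 = 471 (signed)
0010001001010 = 1098 (signed)
Subtract via negate-and-add: invert 0010001001010 + 1 = 1101110110110 (i.e. -1098).
  0000111010111
+ 1101110110110
= 1110110001101
Result 1110110001101: MSB = 1 → 7565 − 8192 = -627.
Addends (after negating the subtrahend) have opposite signs, so signed overflow cannot occur.

-627; no overflow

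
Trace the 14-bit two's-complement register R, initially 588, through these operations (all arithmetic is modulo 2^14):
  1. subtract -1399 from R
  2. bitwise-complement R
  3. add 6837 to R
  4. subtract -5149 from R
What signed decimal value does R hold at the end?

-6386

Start: R = 588 = 00001001001100.
R = 588 − (-1399) = 1987 = 00011111000011
R = NOT 00011111000011 = 11100000111100 = -1988
R = -1988 + 6837 = 4849 = 01001011110001
R = 4849 − (-5149) = 9998; wraps to -6386 = 10011100001110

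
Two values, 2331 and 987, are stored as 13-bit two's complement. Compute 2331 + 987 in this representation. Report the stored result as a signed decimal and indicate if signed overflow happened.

2331 → 0100100011011
987 → 0001111011011
  0100100011011
+ 0001111011011
= 0110011110110
Result 0110011110110: MSB = 0 → value 3318.
Both addends are non-negative and so is the stored result: no signed overflow.

3318; no overflow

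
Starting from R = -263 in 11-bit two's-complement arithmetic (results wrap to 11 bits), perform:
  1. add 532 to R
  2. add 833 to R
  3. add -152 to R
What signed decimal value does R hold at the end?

Start: R = -263 = 11011111001.
R = -263 + 532 = 269 = 00100001101
R = 269 + 833 = 1102; wraps to -946 = 10001001110
R = -946 + (-152) = -1098; wraps to 950 = 01110110110

950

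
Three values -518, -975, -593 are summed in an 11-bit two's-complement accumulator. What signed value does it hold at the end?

-518 + (-975) = -1493 → wraps to 555 (01000101011)
555 + (-593) = -38 (11111011010)

-38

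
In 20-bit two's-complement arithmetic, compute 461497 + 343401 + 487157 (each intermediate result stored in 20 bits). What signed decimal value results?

243479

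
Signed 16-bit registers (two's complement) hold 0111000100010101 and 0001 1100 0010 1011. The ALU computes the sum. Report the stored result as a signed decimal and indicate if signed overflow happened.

0111000100010101 = 28949 (signed)
0001 1100 0010 1011 → 0001110000101011 = 7211 (signed)
  0111000100010101
+ 0001110000101011
= 1000110101000000
Result 1000110101000000: MSB = 1 → 36160 − 65536 = -29376.
Both addends are non-negative but the stored result is negative: signed overflow. The true value 28949 + 7211 = 36160 lies outside [-32768, 32767].

-29376; overflow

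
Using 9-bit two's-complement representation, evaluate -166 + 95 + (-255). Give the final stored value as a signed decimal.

-166 + 95 = -71 (110111001)
-71 + (-255) = -326 → wraps to 186 (010111010)

186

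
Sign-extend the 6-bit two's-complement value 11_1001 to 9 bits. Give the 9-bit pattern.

MSB of 111001 is 1; replicate it into the new high bits.
111|111001 → 111111001 (still -7).

111111001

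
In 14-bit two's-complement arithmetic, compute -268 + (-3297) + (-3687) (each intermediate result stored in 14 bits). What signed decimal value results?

-268 + (-3297) = -3565 (11001000010011)
-3565 + (-3687) = -7252 (10001110101100)

-7252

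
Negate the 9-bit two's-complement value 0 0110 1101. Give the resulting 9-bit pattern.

Invert: 110010010. Add 1: 110010011.

110010011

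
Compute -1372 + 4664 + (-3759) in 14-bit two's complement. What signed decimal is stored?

-467

-1372 + 4664 = 3292 (00110011011100)
3292 + (-3759) = -467 (11111000101101)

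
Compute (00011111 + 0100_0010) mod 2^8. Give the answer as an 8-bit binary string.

  00011111
+ 01000010
= 01100001

01100001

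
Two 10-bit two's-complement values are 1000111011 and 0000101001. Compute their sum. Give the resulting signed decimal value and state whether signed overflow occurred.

1000111011 = -453 (signed)
0000101001 = 41 (signed)
  1000111011
+ 0000101001
= 1001100100
Result 1001100100: MSB = 1 → 612 − 1024 = -412.
Addends have opposite signs, so signed overflow cannot occur.

-412; no overflow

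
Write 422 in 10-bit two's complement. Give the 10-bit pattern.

0110100110

422 is non-negative, so write it directly in 10 bits: 0110100110.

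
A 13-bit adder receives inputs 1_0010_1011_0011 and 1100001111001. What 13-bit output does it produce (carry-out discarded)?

0101100101100

  1001010110011
+ 1100001111001
= 0101100101100  (discard carry-out 1)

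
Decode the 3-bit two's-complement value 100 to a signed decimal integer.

-4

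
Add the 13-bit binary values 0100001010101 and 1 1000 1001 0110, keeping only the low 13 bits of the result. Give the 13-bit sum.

0000011101011

  0100001010101
+ 1100010010110
= 0000011101011  (discard carry-out 1)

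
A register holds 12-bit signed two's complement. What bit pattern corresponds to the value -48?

111111010000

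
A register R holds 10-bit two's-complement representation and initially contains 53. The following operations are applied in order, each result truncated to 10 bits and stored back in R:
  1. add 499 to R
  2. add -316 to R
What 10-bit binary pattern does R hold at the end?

Start: R = 53 = 0000110101.
R = 53 + 499 = 552; wraps to -472 = 1000101000
R = -472 + (-316) = -788; wraps to 236 = 0011101100

0011101100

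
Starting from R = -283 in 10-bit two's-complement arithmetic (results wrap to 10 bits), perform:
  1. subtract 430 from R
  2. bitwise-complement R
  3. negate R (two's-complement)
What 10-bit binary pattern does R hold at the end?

0100111000

Start: R = -283 = 1011100101.
R = -283 − 430 = -713; wraps to 311 = 0100110111
R = NOT 0100110111 = 1011001000 = -312
R = −(-312) = 312 = 0100111000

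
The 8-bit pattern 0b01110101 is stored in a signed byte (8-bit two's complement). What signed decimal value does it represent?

117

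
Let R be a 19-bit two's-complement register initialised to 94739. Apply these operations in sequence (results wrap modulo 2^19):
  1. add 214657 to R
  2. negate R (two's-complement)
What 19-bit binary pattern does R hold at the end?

Start: R = 94739 = 0010111001000010011.
R = 94739 + 214657 = 309396; wraps to -214892 = 1001011100010010100
R = −(-214892) = 214892 = 0110100011101101100

0110100011101101100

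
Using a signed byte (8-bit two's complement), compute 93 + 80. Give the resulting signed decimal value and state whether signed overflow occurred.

93 → 01011101
80 → 01010000
  01011101
+ 01010000
= 10101101
Result 10101101: MSB = 1 → 173 − 256 = -83.
Both addends are non-negative but the stored result is negative: signed overflow. The true value 93 + 80 = 173 lies outside [-128, 127].

-83; overflow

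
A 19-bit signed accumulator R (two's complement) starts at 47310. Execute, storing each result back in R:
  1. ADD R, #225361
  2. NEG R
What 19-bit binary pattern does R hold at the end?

Start: R = 47310 = 0001011100011001110.
R = 47310 + 225361 = 272671; wraps to -251617 = 1000010100100011111
R = −(-251617) = 251617 = 0111101011011100001

0111101011011100001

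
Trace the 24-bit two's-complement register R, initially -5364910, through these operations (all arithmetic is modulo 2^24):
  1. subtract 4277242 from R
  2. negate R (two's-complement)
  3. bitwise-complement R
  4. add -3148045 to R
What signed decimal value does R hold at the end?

3987018

Start: R = -5364910 = 101011100010001101010010.
R = -5364910 − 4277242 = -9642152; wraps to 7135064 = 011011001101111101011000
R = −(7135064) = -7135064 = 100100110010000010101000
R = NOT 100100110010000010101000 = 011011001101111101010111 = 7135063
R = 7135063 + (-3148045) = 3987018 = 001111001101011001001010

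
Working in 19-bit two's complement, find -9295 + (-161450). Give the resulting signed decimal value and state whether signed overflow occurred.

-170745; no overflow

-9295 → 1111101101110110001
-161450 → 1011000100101010110
  1111101101110110001
+ 1011000100101010110
= 1010110010100000111  (discard carry-out 1)
Result 1010110010100000111: MSB = 1 → 353543 − 524288 = -170745.
Both addends are negative and so is the stored result: no signed overflow.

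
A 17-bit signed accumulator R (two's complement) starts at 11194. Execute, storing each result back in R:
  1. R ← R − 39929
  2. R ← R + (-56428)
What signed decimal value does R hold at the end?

45909

Start: R = 11194 = 00010101110111010.
R = 11194 − 39929 = -28735 = 11000111111000001
R = -28735 + (-56428) = -85163; wraps to 45909 = 01011001101010101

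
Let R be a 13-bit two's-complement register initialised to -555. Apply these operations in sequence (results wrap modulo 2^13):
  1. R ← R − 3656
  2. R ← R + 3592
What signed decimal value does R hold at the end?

Start: R = -555 = 1110111010101.
R = -555 − 3656 = -4211; wraps to 3981 = 0111110001101
R = 3981 + 3592 = 7573; wraps to -619 = 1110110010101

-619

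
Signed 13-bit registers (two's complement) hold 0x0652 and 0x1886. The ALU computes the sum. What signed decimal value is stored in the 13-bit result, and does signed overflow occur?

-296; no overflow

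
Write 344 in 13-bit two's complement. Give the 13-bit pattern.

344 is non-negative, so write it directly in 13 bits: 0000101011000.

0000101011000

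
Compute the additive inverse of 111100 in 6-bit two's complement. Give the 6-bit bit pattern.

000100

Invert: 000011. Add 1: 000100.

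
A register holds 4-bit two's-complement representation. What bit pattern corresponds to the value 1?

1 is non-negative, so write it directly in 4 bits: 0001.

0001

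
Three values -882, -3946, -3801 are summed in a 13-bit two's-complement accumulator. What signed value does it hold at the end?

-437

-882 + (-3946) = -4828 → wraps to 3364 (0110100100100)
3364 + (-3801) = -437 (1111001001011)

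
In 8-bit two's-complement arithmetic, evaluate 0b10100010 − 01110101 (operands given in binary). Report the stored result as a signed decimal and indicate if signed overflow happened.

0b10100010 → 10100010 = -94 (signed)
01110101 = 117 (signed)
Subtract via negate-and-add: invert 01110101 + 1 = 10001011 (i.e. -117).
  10100010
+ 10001011
= 00101101  (discard carry-out 1)
Result 00101101: MSB = 0 → value 45.
Both addends (after negating the subtrahend) are negative but the stored result is non-negative: signed overflow. The true value -94 − 117 = -211 lies outside [-128, 127].

45; overflow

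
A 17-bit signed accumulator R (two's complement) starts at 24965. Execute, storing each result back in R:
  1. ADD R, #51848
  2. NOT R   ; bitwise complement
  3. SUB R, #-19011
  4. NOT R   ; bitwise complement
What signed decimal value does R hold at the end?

57802

Start: R = 24965 = 00110000110000101.
R = 24965 + 51848 = 76813; wraps to -54259 = 10010110000001101
R = NOT 10010110000001101 = 01101001111110010 = 54258
R = 54258 − (-19011) = 73269; wraps to -57803 = 10001111000110101
R = NOT 10001111000110101 = 01110000111001010 = 57802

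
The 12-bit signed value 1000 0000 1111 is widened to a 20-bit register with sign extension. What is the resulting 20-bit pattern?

11111111100000001111

MSB of 100000001111 is 1; replicate it into the new high bits.
11111111|100000001111 → 11111111100000001111 (still -2033).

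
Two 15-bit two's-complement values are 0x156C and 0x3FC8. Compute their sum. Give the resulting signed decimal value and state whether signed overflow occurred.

-10956; overflow

0x156C = 001010101101100 = 5484 (signed)
0x3FC8 = 011111111001000 = 16328 (signed)
  001010101101100
+ 011111111001000
= 101010100110100
Result 101010100110100: MSB = 1 → 21812 − 32768 = -10956.
Both addends are non-negative but the stored result is negative: signed overflow. The true value 5484 + 16328 = 21812 lies outside [-16384, 16383].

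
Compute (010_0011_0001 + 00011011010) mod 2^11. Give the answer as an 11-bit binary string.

01100001011

  01000110001
+ 00011011010
= 01100001011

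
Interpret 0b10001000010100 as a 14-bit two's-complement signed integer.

-7660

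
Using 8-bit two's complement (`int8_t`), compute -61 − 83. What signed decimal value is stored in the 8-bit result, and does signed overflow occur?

-61 → 11000011
83 → 01010011
Subtract via negate-and-add: invert 01010011 + 1 = 10101101 (i.e. -83).
  11000011
+ 10101101
= 01110000  (discard carry-out 1)
Result 01110000: MSB = 0 → value 112.
Both addends (after negating the subtrahend) are negative but the stored result is non-negative: signed overflow. The true value -61 − 83 = -144 lies outside [-128, 127].

112; overflow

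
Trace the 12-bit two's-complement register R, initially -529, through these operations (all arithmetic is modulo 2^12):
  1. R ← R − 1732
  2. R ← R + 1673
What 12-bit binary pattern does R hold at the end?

110110110100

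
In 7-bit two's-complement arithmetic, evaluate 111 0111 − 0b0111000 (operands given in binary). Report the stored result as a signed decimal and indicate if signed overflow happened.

63; overflow

111 0111 → 1110111 = -9 (signed)
0b0111000 → 0111000 = 56 (signed)
Subtract via negate-and-add: invert 0111000 + 1 = 1001000 (i.e. -56).
  1110111
+ 1001000
= 0111111  (discard carry-out 1)
Result 0111111: MSB = 0 → value 63.
Both addends (after negating the subtrahend) are negative but the stored result is non-negative: signed overflow. The true value -9 − 56 = -65 lies outside [-64, 63].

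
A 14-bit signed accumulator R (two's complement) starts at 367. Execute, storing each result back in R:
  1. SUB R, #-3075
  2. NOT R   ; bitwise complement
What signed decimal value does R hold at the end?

Start: R = 367 = 00000101101111.
R = 367 − (-3075) = 3442 = 00110101110010
R = NOT 00110101110010 = 11001010001101 = -3443

-3443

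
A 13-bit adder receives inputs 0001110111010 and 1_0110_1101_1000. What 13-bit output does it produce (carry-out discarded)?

1101010010010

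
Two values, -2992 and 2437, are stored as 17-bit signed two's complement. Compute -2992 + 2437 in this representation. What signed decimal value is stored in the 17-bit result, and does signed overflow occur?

-2992 → 11111010001010000
2437 → 00000100110000101
  11111010001010000
+ 00000100110000101
= 11111110111010101
Result 11111110111010101: MSB = 1 → 130517 − 131072 = -555.
Addends have opposite signs, so signed overflow cannot occur.

-555; no overflow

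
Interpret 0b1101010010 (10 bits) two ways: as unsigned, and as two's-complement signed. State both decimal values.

Unsigned: 1101010010 = 850.
Signed: MSB=1 → 850 − 1024 = -174.

unsigned = 850, signed = -174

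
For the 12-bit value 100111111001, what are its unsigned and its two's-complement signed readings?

unsigned = 2553, signed = -1543

Unsigned: 100111111001 = 2553.
Signed: MSB=1 → 2553 − 4096 = -1543.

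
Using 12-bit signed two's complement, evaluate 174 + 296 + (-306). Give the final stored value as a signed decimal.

174 + 296 = 470 (000111010110)
470 + (-306) = 164 (000010100100)

164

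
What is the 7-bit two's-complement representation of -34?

|-34| = 34 = 0100010 in 7 bits.
Invert the bits: 1011101. Add 1: 1011110.

1011110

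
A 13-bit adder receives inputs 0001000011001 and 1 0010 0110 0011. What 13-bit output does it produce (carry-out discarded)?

1010001111100

  0001000011001
+ 1001001100011
= 1010001111100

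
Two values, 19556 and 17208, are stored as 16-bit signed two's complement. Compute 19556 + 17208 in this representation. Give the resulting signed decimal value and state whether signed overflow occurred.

-28772; overflow

19556 → 0100110001100100
17208 → 0100001100111000
  0100110001100100
+ 0100001100111000
= 1000111110011100
Result 1000111110011100: MSB = 1 → 36764 − 65536 = -28772.
Both addends are non-negative but the stored result is negative: signed overflow. The true value 19556 + 17208 = 36764 lies outside [-32768, 32767].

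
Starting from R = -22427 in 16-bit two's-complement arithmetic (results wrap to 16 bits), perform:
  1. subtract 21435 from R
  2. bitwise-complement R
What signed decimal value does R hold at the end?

Start: R = -22427 = 1010100001100101.
R = -22427 − 21435 = -43862; wraps to 21674 = 0101010010101010
R = NOT 0101010010101010 = 1010101101010101 = -21675

-21675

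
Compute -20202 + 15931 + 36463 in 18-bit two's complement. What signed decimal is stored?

32192

-20202 + 15931 = -4271 (111110111101010001)
-4271 + 36463 = 32192 (000111110111000000)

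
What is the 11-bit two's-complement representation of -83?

11110101101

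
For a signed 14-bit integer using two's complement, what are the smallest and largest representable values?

min = -8192, max = 8191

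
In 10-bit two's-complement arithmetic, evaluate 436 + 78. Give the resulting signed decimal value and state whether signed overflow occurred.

-510; overflow

436 → 0110110100
78 → 0001001110
  0110110100
+ 0001001110
= 1000000010
Result 1000000010: MSB = 1 → 514 − 1024 = -510.
Both addends are non-negative but the stored result is negative: signed overflow. The true value 436 + 78 = 514 lies outside [-512, 511].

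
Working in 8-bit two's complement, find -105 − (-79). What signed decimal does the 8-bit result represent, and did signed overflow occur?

-26; no overflow

-105 → 10010111
-79 → 10110001
Subtract via negate-and-add: invert 10110001 + 1 = 01001111 (i.e. 79).
  10010111
+ 01001111
= 11100110
Result 11100110: MSB = 1 → 230 − 256 = -26.
Addends (after negating the subtrahend) have opposite signs, so signed overflow cannot occur.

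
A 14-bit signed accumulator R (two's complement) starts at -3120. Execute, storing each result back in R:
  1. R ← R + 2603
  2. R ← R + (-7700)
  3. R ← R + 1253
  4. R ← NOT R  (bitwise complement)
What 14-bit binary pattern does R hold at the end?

01101100110011

Start: R = -3120 = 11001111010000.
R = -3120 + 2603 = -517 = 11110111111011
R = -517 + (-7700) = -8217; wraps to 8167 = 01111111100111
R = 8167 + 1253 = 9420; wraps to -6964 = 10010011001100
R = NOT 10010011001100 = 01101100110011 = 6963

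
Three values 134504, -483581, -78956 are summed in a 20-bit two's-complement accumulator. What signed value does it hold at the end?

134504 + (-483581) = -349077 (10101010110001101011)
-349077 + (-78956) = -428033 (10010111011111111111)

-428033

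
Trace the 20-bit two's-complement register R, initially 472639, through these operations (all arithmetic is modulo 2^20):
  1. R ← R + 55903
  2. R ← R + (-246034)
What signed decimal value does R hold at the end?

282508

Start: R = 472639 = 01110011011000111111.
R = 472639 + 55903 = 528542; wraps to -520034 = 10000001000010011110
R = -520034 + (-246034) = -766068; wraps to 282508 = 01000100111110001100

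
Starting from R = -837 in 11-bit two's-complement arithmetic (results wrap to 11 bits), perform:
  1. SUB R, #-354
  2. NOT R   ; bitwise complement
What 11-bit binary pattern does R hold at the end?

Start: R = -837 = 10010111011.
R = -837 − (-354) = -483 = 11000011101
R = NOT 11000011101 = 00111100010 = 482

00111100010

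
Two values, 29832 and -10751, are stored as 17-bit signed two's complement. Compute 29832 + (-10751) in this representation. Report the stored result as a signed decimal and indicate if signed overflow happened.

19081; no overflow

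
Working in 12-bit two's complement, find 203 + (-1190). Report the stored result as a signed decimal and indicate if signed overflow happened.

-987; no overflow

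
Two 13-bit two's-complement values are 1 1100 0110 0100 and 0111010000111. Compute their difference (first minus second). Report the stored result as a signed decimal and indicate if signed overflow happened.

3549; overflow

1 1100 0110 0100 → 1110001100100 = -924 (signed)
0111010000111 = 3719 (signed)
Subtract via negate-and-add: invert 0111010000111 + 1 = 1000101111001 (i.e. -3719).
  1110001100100
+ 1000101111001
= 0110111011101  (discard carry-out 1)
Result 0110111011101: MSB = 0 → value 3549.
Both addends (after negating the subtrahend) are negative but the stored result is non-negative: signed overflow. The true value -924 − 3719 = -4643 lies outside [-4096, 4095].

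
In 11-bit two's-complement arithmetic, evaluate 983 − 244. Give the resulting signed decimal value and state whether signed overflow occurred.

983 → 01111010111
244 → 00011110100
Subtract via negate-and-add: invert 00011110100 + 1 = 11100001100 (i.e. -244).
  01111010111
+ 11100001100
= 01011100011  (discard carry-out 1)
Result 01011100011: MSB = 0 → value 739.
Addends (after negating the subtrahend) have opposite signs, so signed overflow cannot occur.

739; no overflow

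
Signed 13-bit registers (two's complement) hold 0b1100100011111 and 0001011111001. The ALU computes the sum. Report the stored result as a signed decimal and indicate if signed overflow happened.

0b1100100011111 → 1100100011111 = -1761 (signed)
0001011111001 = 761 (signed)
  1100100011111
+ 0001011111001
= 1110000011000
Result 1110000011000: MSB = 1 → 7192 − 8192 = -1000.
Addends have opposite signs, so signed overflow cannot occur.

-1000; no overflow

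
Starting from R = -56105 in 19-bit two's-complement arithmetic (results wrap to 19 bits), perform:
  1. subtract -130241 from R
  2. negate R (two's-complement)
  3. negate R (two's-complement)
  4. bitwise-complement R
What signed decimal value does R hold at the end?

-74137

Start: R = -56105 = 1110010010011010111.
R = -56105 − (-130241) = 74136 = 0010010000110011000
R = −(74136) = -74136 = 1101101111001101000
R = −(-74136) = 74136 = 0010010000110011000
R = NOT 0010010000110011000 = 1101101111001100111 = -74137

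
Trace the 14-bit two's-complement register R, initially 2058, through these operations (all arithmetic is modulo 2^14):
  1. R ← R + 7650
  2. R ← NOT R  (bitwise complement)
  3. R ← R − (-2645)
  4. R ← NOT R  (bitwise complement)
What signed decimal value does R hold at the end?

7063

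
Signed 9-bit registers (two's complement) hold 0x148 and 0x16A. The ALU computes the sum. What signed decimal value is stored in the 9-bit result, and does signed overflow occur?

0x148 = 101001000 = -184 (signed)
0x16A = 101101010 = -150 (signed)
  101001000
+ 101101010
= 010110010  (discard carry-out 1)
Result 010110010: MSB = 0 → value 178.
Both addends are negative but the stored result is non-negative: signed overflow. The true value -184 + (-150) = -334 lies outside [-256, 255].

178; overflow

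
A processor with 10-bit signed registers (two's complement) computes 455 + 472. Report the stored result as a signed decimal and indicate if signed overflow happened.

-97; overflow

455 → 0111000111
472 → 0111011000
  0111000111
+ 0111011000
= 1110011111
Result 1110011111: MSB = 1 → 927 − 1024 = -97.
Both addends are non-negative but the stored result is negative: signed overflow. The true value 455 + 472 = 927 lies outside [-512, 511].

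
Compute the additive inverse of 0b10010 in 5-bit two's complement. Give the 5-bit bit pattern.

01110

Invert: 01101. Add 1: 01110.
Check: 10010 = -14, 01110 = 14.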